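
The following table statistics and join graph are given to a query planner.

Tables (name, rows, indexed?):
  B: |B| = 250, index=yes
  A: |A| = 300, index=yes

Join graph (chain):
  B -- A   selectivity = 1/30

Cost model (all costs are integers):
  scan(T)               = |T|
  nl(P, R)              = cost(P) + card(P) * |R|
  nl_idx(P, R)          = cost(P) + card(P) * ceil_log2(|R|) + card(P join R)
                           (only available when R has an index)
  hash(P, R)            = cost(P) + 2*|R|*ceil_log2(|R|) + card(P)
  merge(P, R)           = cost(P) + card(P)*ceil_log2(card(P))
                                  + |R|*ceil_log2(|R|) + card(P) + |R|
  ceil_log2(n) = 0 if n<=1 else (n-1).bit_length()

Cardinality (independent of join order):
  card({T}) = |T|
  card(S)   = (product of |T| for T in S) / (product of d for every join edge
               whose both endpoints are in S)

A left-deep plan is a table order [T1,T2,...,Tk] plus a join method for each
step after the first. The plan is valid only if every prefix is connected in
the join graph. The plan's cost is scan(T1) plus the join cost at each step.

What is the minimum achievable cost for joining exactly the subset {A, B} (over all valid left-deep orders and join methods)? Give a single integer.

Selinger DP over subsets of {A,B}:
  {B}: scan cost=250, card=250
  {A}: scan cost=300, card=300
  {AB}: card=2500; try (B,hash)→4600, (A,nl_idx)→5000, (B,nl_idx)→5200, (A,merge)→5500, (B,merge)→5550, (A,hash)→5900 …(+2); best=4600 via (B,hash)

4600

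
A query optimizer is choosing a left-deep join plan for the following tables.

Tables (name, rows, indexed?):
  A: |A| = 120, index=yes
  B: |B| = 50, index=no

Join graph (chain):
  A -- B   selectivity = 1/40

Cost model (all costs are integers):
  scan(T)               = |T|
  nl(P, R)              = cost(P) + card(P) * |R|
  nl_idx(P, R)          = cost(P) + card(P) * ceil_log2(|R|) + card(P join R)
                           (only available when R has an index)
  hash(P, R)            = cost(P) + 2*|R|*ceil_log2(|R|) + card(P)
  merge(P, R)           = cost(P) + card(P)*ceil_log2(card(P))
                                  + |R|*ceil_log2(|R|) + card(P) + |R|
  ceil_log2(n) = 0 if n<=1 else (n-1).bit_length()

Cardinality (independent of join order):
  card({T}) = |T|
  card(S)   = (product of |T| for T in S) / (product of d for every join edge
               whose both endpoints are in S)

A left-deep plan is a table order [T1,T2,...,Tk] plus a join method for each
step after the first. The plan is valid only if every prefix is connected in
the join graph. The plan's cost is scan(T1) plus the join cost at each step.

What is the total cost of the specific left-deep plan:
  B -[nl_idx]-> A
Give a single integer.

step 1: scan B: cost=50, card=50
step 2: join A via nl_idx
    card(P join A) = 50*120/(40) = 150
    cost = 50 + 50*7 + 150 = 550

550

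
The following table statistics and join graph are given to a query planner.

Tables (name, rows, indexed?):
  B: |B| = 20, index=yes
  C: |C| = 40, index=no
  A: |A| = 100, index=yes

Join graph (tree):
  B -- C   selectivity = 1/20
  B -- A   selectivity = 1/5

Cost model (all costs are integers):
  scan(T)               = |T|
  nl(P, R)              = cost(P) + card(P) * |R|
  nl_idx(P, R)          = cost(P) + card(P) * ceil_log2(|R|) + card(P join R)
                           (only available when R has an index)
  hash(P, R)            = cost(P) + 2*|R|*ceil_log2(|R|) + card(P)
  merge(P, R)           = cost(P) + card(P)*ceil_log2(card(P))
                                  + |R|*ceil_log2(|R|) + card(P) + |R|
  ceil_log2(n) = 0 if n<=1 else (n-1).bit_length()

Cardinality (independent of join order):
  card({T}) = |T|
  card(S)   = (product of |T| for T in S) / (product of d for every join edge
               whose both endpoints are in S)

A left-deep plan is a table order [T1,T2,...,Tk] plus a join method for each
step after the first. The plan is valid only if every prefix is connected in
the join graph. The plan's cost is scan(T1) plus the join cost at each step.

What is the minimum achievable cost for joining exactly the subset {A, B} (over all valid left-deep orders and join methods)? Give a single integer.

400

Selinger DP over subsets of {A,B}:
  {B}: scan cost=20, card=20
  {A}: scan cost=100, card=100
  {AB}: card=400; try (B,hash)→400, (A,nl_idx)→560, (A,merge)→940, (B,nl_idx)→1000, (B,merge)→1020, (A,hash)→1440 …(+2); best=400 via (B,hash)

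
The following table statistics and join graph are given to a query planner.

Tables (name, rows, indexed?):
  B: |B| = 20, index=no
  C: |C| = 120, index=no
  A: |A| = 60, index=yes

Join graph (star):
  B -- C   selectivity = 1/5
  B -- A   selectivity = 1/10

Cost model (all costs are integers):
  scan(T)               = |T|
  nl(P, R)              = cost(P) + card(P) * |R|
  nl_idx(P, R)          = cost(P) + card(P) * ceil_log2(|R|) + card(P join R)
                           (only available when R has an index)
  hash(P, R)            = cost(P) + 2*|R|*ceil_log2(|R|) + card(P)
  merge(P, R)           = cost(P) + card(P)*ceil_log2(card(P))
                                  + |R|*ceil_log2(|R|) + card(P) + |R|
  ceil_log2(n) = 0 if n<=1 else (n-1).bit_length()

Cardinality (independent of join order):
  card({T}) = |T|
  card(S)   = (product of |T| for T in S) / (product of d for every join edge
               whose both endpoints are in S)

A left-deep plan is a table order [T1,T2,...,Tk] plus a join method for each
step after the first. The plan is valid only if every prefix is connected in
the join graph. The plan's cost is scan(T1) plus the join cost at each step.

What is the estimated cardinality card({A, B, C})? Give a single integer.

2880

Tables in S: A(60), B(20), C(120)
Edges inside S: B-C(d=5), B-A(d=10)
numerator = 60 * 20 * 120 = 144000
denominator = 5 * 10 = 50
card(S) = 144000 / 50 = 2880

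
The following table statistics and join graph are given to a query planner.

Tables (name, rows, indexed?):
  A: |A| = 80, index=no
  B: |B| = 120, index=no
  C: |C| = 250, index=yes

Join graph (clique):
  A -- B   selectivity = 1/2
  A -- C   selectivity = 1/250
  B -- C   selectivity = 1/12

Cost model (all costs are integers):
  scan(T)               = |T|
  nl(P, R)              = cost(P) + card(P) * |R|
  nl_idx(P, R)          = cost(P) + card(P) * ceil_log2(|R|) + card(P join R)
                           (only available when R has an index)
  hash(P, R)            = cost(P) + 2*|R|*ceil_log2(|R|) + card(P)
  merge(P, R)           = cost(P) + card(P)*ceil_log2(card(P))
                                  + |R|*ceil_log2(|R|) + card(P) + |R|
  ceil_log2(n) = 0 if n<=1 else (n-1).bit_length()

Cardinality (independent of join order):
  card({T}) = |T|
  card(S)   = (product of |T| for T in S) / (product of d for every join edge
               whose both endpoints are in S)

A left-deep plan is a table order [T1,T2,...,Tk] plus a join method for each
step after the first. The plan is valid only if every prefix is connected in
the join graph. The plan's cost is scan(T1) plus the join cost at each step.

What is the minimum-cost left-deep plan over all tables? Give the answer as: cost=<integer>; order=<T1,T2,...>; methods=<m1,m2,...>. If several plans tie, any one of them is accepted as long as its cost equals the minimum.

cost=2400; order=A,C,B; methods=nl_idx,merge

Selinger DP (subsets sized 1..n):
  {A}: scan cost=80, card=80
  {B}: scan cost=120, card=120
  {C}: scan cost=250, card=250
  {AB}: card=4800; try (A,hash)→1360, (B,merge)→1680, (A,merge)→1720, (B,hash)→1840, (B,nl)→9680, (A,nl)→9720; best=1360 via (A,hash)
  {AC}: card=80; try (C,nl_idx)→800, (A,hash)→1620, (C,merge)→2970, (A,merge)→3140, (C,hash)→4160, (C,nl)→20080 …(+1); best=800 via (C,nl_idx)
  {BC}: card=2500; try (B,hash)→2180, (C,merge)→3330, (B,merge)→3460, (C,nl_idx)→3580, (C,hash)→4240, (C,nl)→30120 …(+1); best=2180 via (B,hash)
  {ABC}: card=400; try (B,merge)→2400, (B,hash)→2560, (A,hash)→5800, (C,hash)→10160, (B,nl)→10400, (A,merge)→35320 …(+4); best=2400 via (B,merge)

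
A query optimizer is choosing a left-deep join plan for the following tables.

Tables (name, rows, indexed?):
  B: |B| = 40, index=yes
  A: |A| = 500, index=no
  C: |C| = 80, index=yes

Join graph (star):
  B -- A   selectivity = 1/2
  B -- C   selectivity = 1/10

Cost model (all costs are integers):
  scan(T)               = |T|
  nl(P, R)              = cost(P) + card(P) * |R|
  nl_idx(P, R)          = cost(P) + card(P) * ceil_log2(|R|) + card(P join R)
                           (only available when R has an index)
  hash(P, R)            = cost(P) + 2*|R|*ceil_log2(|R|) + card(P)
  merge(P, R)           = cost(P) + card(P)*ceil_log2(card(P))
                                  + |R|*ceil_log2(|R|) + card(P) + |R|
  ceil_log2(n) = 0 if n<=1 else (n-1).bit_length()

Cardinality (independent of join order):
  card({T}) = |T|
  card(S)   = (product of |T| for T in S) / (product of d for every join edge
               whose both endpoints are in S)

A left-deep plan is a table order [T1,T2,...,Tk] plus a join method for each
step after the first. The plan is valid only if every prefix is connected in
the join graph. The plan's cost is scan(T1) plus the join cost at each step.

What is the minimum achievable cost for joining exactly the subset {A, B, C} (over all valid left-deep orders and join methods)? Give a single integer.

Selinger DP over subsets of {A,B,C}:
  {B}: scan cost=40, card=40
  {A}: scan cost=500, card=500
  {C}: scan cost=80, card=80
  {AB}: card=10000; try (B,hash)→1480, (A,merge)→5320, (B,merge)→5780, (A,hash)→9080, (B,nl_idx)→13500, (A,nl)→20040 …(+1); best=1480 via (B,hash)
  {BC}: card=320; try (C,nl_idx)→640, (B,hash)→640, (B,nl_idx)→880, (C,merge)→960, (B,merge)→1000, (C,hash)→1200 …(+2); best=640 via (C,nl_idx)
  {ABC}: card=80000; try (A,merge)→8840, (A,hash)→9960, (C,hash)→12600, (C,nl_idx)→151480, (C,merge)→152120, (A,nl)→160640 …(+1); best=8840 via (A,merge)

8840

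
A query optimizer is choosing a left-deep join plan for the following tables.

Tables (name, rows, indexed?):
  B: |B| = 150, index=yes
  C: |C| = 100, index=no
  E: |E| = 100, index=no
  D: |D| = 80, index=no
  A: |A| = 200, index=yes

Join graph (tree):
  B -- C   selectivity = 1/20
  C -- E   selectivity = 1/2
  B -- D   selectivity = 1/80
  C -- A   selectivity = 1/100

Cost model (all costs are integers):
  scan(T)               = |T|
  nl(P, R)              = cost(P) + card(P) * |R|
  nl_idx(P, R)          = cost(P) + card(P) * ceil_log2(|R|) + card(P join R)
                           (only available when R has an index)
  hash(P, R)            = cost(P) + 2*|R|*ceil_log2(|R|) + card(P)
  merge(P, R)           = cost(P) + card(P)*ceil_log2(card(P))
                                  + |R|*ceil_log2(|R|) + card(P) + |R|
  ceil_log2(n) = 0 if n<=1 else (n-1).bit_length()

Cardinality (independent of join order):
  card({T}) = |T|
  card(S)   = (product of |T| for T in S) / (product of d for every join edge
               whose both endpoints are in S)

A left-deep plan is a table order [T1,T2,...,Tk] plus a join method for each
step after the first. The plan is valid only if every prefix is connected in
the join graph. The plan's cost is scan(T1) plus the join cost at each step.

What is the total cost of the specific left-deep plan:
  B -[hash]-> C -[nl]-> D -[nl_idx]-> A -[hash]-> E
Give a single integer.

72100

step 1: scan B: cost=150, card=150
step 2: join C via hash
    card(P join C) = 150*100/(20) = 750
    cost = 150 + 2*100*7 + 150 = 1700
step 3: join D via nl
    card(P join D) = 750*80/(80) = 750
    cost = 1700 + 750*80 = 61700
step 4: join A via nl_idx
    card(P join A) = 750*200/(100) = 1500
    cost = 61700 + 750*8 + 1500 = 69200
step 5: join E via hash
    card(P join E) = 1500*100/(2) = 75000
    cost = 69200 + 2*100*7 + 1500 = 72100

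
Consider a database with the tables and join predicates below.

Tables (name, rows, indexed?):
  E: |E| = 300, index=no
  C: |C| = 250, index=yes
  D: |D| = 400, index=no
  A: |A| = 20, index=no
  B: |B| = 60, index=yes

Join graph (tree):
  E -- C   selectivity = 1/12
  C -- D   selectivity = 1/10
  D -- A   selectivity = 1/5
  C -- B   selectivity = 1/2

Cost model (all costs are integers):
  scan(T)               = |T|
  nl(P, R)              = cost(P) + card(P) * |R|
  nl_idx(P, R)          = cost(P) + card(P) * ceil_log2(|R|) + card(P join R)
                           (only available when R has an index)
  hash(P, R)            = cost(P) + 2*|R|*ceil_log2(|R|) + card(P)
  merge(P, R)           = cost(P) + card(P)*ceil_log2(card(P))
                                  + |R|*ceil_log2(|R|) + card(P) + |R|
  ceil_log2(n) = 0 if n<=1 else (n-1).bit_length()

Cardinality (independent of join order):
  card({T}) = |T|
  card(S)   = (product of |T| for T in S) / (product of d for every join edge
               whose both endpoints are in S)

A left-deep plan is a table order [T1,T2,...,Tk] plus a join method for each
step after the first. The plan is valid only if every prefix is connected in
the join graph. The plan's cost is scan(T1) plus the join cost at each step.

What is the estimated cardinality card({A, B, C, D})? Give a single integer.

1200000

Tables in S: A(20), B(60), C(250), D(400)
Edges inside S: C-D(d=10), D-A(d=5), C-B(d=2)
numerator = 20 * 60 * 250 * 400 = 120000000
denominator = 10 * 5 * 2 = 100
card(S) = 120000000 / 100 = 1200000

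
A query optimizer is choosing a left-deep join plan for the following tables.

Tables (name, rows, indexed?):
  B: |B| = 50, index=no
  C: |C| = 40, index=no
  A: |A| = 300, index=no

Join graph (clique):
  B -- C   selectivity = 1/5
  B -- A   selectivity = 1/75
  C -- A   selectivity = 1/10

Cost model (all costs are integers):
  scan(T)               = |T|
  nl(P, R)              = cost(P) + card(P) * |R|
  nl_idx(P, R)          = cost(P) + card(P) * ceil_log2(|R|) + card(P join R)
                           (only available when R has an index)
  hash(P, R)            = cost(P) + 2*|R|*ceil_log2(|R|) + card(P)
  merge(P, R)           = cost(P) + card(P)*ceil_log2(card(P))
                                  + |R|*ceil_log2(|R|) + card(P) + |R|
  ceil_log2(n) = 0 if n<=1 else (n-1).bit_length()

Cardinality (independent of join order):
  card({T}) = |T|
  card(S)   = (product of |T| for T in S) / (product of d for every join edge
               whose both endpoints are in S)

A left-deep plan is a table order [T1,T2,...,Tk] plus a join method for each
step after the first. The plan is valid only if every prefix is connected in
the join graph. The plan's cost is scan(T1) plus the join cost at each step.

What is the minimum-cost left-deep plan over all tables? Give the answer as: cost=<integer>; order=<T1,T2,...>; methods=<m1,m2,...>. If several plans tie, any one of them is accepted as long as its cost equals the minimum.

Selinger DP (subsets sized 1..n):
  {B}: scan cost=50, card=50
  {C}: scan cost=40, card=40
  {A}: scan cost=300, card=300
  {BC}: card=400; try (C,hash)→580, (B,merge)→670, (C,merge)→680, (B,hash)→680, (B,nl)→2040, (C,nl)→2050; best=580 via (C,hash)
  {AB}: card=200; try (B,hash)→1200, (A,merge)→3400, (B,merge)→3650, (A,hash)→5500, (A,nl)→15050, (B,nl)→15300; best=1200 via (B,hash)
  {AC}: card=1200; try (C,hash)→1080, (A,merge)→3320, (C,merge)→3580, (A,hash)→5480, (A,nl)→12040, (C,nl)→12300; best=1080 via (C,hash)
  {ABC}: card=160; try (C,hash)→1880, (B,hash)→2880, (C,merge)→3280, (A,hash)→6380, (A,merge)→7580, (C,nl)→9200 …(+3); best=1880 via (C,hash)

cost=1880; order=A,B,C; methods=hash,hash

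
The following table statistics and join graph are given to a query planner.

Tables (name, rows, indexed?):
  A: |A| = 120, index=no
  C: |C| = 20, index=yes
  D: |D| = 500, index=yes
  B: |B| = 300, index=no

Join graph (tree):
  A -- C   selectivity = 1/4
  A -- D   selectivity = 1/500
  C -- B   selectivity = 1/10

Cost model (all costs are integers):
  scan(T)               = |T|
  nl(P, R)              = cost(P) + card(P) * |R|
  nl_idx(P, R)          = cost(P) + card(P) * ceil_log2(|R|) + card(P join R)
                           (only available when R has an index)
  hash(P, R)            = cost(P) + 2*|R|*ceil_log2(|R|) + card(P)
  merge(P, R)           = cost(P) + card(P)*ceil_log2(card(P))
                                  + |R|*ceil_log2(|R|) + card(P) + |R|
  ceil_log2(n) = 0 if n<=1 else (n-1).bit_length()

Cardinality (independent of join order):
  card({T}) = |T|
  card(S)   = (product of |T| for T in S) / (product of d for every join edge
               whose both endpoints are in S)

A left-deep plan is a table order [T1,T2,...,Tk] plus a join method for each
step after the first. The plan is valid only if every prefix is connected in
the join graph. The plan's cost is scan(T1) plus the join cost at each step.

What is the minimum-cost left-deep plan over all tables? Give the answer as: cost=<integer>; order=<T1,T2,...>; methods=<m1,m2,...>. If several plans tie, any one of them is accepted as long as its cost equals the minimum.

Selinger DP (subsets sized 1..n):
  {A}: scan cost=120, card=120
  {C}: scan cost=20, card=20
  {D}: scan cost=500, card=500
  {B}: scan cost=300, card=300
  {AC}: card=600; try (C,hash)→440, (A,merge)→1100, (C,merge)→1200, (C,nl_idx)→1320, (A,hash)→1720, (A,nl)→2420 …(+1); best=440 via (C,hash)
  {AD}: card=120; try (D,nl_idx)→1320, (A,hash)→2680, (D,merge)→6080, (A,merge)→6460, (D,hash)→9240, (D,nl)→60120 …(+1); best=1320 via (D,nl_idx)
  {BC}: card=600; try (C,hash)→800, (C,nl_idx)→2400, (B,merge)→3140, (C,merge)→3420, (B,hash)→5440, (B,nl)→6020 …(+1); best=800 via (C,hash)
  {ACD}: card=600; try (C,hash)→1640, (C,merge)→2400, (C,nl_idx)→2520, (C,nl)→3720, (D,nl_idx)→6440, (D,hash)→10040 …(+2); best=1640 via (C,hash)
  {ABC}: card=18000; try (A,hash)→3080, (B,hash)→6440, (A,merge)→8360, (B,merge)→10040, (A,nl)→72800, (B,nl)→180440; best=3080 via (A,hash)
  {ABCD}: card=18000; try (B,hash)→7640, (B,merge)→11240, (D,hash)→30080, (B,nl)→181640, (D,nl_idx)→183080, (D,merge)→296080 …(+1); best=7640 via (B,hash)

cost=7640; order=A,D,C,B; methods=nl_idx,hash,hash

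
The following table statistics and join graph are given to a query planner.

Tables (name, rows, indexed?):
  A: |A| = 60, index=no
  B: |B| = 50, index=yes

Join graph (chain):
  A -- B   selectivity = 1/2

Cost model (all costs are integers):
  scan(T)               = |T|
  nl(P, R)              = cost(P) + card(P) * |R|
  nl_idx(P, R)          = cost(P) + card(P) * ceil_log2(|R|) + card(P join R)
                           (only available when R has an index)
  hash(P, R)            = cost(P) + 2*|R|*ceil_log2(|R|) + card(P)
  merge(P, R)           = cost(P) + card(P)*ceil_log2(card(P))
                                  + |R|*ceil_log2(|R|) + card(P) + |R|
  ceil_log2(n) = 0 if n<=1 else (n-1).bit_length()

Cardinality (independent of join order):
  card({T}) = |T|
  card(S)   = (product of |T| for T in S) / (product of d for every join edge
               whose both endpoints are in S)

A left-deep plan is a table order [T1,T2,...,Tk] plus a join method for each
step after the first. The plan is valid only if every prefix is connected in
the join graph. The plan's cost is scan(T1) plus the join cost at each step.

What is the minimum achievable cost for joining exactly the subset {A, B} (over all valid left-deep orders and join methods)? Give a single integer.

Selinger DP over subsets of {A,B}:
  {A}: scan cost=60, card=60
  {B}: scan cost=50, card=50
  {AB}: card=1500; try (B,hash)→720, (A,hash)→820, (A,merge)→820, (B,merge)→830, (B,nl_idx)→1920, (A,nl)→3050 …(+1); best=720 via (B,hash)

720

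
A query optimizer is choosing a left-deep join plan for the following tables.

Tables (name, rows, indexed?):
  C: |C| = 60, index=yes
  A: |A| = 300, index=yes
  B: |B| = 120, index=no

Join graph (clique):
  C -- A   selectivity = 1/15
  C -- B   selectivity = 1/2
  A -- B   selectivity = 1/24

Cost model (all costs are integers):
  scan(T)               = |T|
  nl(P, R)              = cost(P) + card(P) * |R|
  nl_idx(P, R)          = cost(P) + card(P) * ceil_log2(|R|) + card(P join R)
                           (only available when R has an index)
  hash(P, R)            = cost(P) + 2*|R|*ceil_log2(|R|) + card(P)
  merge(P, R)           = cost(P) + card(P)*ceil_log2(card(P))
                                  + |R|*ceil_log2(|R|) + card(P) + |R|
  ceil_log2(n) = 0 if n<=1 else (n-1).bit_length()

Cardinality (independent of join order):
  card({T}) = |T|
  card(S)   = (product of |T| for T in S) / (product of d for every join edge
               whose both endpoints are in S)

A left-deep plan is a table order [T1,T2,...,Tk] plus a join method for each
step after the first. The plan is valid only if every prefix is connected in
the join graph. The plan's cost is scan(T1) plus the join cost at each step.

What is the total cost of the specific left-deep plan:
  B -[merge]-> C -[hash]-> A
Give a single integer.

step 1: scan B: cost=120, card=120
step 2: join C via merge
    card(P join C) = 120*60/(2) = 3600
    cost = 120 + 120*7 + 60*6 + 120 + 60 = 1500
step 3: join A via hash
    card(P join A) = 3600*300/(15*24) = 3000
    cost = 1500 + 2*300*9 + 3600 = 10500

10500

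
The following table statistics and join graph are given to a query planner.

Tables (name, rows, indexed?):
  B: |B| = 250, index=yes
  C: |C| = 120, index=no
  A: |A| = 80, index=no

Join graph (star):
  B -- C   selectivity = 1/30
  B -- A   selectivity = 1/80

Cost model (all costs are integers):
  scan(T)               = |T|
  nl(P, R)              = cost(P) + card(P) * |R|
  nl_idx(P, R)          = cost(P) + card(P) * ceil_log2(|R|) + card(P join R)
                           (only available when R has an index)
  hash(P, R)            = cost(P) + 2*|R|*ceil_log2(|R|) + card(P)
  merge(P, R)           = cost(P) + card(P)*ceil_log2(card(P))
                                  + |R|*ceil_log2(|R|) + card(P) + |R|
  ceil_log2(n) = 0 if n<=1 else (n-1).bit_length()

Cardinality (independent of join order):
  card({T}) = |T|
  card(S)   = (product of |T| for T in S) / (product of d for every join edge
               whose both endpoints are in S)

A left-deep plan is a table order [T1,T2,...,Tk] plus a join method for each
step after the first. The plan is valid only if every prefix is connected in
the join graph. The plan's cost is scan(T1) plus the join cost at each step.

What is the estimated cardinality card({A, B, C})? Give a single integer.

Tables in S: A(80), B(250), C(120)
Edges inside S: B-C(d=30), B-A(d=80)
numerator = 80 * 250 * 120 = 2400000
denominator = 30 * 80 = 2400
card(S) = 2400000 / 2400 = 1000

1000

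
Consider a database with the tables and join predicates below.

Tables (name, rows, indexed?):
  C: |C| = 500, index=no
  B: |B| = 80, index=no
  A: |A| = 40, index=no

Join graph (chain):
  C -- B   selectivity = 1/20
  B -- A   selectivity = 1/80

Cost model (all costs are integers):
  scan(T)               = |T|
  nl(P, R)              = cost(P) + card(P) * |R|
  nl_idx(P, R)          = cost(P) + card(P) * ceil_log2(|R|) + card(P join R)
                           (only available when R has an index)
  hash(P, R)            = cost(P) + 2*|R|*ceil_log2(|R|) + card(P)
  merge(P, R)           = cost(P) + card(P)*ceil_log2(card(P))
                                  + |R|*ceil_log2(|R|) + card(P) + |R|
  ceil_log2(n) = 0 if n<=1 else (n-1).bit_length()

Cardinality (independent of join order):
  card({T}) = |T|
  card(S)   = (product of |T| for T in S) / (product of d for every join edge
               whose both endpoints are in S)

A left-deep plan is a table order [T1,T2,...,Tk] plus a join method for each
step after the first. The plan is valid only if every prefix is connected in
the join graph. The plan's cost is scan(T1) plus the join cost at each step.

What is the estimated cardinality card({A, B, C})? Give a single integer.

Tables in S: A(40), B(80), C(500)
Edges inside S: C-B(d=20), B-A(d=80)
numerator = 40 * 80 * 500 = 1600000
denominator = 20 * 80 = 1600
card(S) = 1600000 / 1600 = 1000

1000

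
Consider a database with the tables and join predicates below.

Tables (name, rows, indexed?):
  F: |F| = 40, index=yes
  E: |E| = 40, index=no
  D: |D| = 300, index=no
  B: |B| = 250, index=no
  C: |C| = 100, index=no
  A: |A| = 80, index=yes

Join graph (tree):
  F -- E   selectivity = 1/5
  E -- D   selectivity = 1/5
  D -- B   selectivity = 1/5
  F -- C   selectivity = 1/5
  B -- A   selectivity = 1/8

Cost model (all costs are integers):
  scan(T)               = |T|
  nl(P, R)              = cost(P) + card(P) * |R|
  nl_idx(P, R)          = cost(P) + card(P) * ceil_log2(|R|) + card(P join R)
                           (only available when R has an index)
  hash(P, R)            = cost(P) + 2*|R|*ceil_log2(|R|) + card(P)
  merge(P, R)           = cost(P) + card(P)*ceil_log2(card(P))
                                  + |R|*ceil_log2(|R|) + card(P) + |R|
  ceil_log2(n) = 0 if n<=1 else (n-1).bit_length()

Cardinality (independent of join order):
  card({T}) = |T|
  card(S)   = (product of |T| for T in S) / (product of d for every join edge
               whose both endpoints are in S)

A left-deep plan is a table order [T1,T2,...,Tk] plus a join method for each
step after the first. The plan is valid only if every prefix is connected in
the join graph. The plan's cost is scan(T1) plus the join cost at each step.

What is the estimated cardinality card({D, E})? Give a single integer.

Tables in S: D(300), E(40)
Edges inside S: E-D(d=5)
numerator = 300 * 40 = 12000
denominator = 5 = 5
card(S) = 12000 / 5 = 2400

2400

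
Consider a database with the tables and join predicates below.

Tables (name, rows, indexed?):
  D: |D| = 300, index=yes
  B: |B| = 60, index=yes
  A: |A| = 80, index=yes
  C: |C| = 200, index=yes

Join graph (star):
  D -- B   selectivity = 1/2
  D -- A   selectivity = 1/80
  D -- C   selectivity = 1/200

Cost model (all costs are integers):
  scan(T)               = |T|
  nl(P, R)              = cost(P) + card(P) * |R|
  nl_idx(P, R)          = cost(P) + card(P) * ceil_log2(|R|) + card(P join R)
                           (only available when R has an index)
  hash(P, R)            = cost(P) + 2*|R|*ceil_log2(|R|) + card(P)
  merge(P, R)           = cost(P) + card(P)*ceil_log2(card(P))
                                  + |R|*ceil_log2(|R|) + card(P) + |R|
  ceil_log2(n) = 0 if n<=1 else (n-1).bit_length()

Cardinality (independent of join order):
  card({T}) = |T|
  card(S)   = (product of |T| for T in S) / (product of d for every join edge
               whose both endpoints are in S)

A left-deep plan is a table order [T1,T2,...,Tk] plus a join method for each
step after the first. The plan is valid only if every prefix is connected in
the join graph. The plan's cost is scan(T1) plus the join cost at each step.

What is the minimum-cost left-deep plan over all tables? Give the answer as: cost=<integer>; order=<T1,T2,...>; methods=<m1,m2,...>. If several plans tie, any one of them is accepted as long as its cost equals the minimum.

Selinger DP (subsets sized 1..n):
  {D}: scan cost=300, card=300
  {B}: scan cost=60, card=60
  {A}: scan cost=80, card=80
  {C}: scan cost=200, card=200
  {BD}: card=9000; try (B,hash)→1320, (D,merge)→3480, (B,merge)→3720, (D,hash)→5520, (D,nl_idx)→9600, (B,nl_idx)→11100 …(+2); best=1320 via (B,hash)
  {AD}: card=300; try (D,nl_idx)→1100, (A,hash)→1720, (A,nl_idx)→2700, (D,merge)→3720, (A,merge)→3940, (D,hash)→5560 …(+2); best=1100 via (D,nl_idx)
  {CD}: card=300; try (D,nl_idx)→2300, (C,nl_idx)→3000, (C,hash)→3800, (D,merge)→5000, (C,merge)→5100, (D,hash)→5800 …(+2); best=2300 via (D,nl_idx)
  {ABD}: card=9000; try (B,hash)→2120, (B,merge)→4520, (A,hash)→11440, (B,nl_idx)→11900, (B,nl)→19100, (A,nl_idx)→73320 …(+2); best=2120 via (B,hash)
  {BCD}: card=9000; try (B,hash)→3320, (B,merge)→5720, (B,nl_idx)→13100, (C,hash)→13520, (B,nl)→20300, (C,nl_idx)→82320 …(+2); best=3320 via (B,hash)
  {ACD}: card=300; try (A,hash)→3720, (C,nl_idx)→3800, (C,hash)→4600, (A,nl_idx)→4700, (C,merge)→5900, (A,merge)→5940 …(+2); best=3720 via (A,hash)
  {ABCD}: card=9000; try (B,hash)→4740, (B,merge)→7140, (A,hash)→13440, (C,hash)→14320, (B,nl_idx)→14520, (B,nl)→21720 …(+6); best=4740 via (B,hash)

cost=4740; order=C,D,A,B; methods=nl_idx,hash,hash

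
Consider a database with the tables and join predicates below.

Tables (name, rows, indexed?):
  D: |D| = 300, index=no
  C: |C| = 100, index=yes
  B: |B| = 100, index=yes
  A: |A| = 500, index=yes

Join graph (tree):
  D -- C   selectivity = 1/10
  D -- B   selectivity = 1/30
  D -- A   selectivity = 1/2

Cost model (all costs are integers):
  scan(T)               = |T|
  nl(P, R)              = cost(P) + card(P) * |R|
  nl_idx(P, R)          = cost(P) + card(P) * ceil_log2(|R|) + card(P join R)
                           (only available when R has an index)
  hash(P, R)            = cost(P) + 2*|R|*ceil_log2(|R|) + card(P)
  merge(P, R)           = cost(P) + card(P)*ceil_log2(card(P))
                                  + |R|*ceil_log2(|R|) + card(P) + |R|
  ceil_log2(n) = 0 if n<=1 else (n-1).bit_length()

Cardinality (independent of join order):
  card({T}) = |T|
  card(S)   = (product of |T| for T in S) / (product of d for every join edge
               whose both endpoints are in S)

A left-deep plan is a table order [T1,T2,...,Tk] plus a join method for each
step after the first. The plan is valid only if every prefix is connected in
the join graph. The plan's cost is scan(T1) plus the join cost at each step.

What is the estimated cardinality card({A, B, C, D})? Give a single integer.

Tables in S: A(500), B(100), C(100), D(300)
Edges inside S: D-C(d=10), D-B(d=30), D-A(d=2)
numerator = 500 * 100 * 100 * 300 = 1500000000
denominator = 10 * 30 * 2 = 600
card(S) = 1500000000 / 600 = 2500000

2500000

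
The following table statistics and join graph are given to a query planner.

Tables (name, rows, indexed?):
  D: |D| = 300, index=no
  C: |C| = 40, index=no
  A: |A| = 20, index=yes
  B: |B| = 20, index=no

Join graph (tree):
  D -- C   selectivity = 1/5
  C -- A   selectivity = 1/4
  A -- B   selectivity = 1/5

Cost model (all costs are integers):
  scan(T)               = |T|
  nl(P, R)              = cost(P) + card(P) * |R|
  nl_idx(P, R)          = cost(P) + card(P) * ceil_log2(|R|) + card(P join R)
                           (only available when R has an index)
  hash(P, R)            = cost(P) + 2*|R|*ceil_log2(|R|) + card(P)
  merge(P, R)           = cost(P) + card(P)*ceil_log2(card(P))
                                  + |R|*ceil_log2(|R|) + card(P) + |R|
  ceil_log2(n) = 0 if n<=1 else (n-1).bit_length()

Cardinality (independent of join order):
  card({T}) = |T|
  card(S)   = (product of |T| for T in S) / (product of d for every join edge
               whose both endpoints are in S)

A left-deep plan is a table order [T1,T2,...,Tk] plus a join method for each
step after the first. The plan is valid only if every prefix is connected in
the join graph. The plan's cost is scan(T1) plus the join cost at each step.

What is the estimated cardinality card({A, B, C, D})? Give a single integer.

Tables in S: A(20), B(20), C(40), D(300)
Edges inside S: D-C(d=5), C-A(d=4), A-B(d=5)
numerator = 20 * 20 * 40 * 300 = 4800000
denominator = 5 * 4 * 5 = 100
card(S) = 4800000 / 100 = 48000

48000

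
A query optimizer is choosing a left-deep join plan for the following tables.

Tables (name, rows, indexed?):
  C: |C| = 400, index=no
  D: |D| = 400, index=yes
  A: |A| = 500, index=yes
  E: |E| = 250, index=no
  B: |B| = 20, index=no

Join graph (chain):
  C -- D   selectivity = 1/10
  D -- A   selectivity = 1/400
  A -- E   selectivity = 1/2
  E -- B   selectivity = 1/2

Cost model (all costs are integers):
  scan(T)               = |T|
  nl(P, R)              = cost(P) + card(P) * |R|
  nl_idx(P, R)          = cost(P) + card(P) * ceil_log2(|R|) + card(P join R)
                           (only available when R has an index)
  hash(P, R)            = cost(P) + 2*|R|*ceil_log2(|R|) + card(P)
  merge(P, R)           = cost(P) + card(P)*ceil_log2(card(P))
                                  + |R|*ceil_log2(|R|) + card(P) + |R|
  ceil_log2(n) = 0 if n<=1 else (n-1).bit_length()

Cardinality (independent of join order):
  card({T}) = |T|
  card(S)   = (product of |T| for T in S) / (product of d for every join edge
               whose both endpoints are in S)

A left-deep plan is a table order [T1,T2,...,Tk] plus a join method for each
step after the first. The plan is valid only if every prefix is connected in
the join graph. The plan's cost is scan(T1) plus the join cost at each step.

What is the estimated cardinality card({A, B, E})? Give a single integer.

Tables in S: A(500), B(20), E(250)
Edges inside S: A-E(d=2), E-B(d=2)
numerator = 500 * 20 * 250 = 2500000
denominator = 2 * 2 = 4
card(S) = 2500000 / 4 = 625000

625000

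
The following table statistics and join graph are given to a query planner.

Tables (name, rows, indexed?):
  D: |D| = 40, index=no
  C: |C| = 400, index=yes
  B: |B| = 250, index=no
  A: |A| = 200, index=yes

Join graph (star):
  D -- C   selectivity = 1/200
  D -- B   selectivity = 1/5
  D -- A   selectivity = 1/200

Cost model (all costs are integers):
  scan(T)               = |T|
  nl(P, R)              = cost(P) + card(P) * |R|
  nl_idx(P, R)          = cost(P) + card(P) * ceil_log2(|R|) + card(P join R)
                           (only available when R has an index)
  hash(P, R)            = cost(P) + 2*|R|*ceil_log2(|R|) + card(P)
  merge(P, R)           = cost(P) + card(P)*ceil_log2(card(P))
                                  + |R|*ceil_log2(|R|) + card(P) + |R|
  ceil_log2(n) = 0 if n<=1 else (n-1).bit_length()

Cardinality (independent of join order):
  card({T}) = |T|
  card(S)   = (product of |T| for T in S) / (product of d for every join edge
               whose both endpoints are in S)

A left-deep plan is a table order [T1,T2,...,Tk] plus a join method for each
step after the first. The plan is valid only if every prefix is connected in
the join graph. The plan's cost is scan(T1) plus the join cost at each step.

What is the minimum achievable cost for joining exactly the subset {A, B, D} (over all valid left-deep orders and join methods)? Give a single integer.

Selinger DP over subsets of {A,B,D}:
  {D}: scan cost=40, card=40
  {B}: scan cost=250, card=250
  {A}: scan cost=200, card=200
  {BD}: card=2000; try (D,hash)→980, (B,merge)→2570, (D,merge)→2780, (B,hash)→4080, (B,nl)→10040, (D,nl)→10250; best=980 via (D,hash)
  {AD}: card=40; try (A,nl_idx)→400, (D,hash)→880, (A,merge)→2120, (D,merge)→2280, (A,hash)→3280, (A,nl)→8040 …(+1); best=400 via (A,nl_idx)
  {ABD}: card=2000; try (B,merge)→2930, (B,hash)→4440, (A,hash)→6180, (B,nl)→10400, (A,nl_idx)→18980, (A,merge)→26780 …(+1); best=2930 via (B,merge)

2930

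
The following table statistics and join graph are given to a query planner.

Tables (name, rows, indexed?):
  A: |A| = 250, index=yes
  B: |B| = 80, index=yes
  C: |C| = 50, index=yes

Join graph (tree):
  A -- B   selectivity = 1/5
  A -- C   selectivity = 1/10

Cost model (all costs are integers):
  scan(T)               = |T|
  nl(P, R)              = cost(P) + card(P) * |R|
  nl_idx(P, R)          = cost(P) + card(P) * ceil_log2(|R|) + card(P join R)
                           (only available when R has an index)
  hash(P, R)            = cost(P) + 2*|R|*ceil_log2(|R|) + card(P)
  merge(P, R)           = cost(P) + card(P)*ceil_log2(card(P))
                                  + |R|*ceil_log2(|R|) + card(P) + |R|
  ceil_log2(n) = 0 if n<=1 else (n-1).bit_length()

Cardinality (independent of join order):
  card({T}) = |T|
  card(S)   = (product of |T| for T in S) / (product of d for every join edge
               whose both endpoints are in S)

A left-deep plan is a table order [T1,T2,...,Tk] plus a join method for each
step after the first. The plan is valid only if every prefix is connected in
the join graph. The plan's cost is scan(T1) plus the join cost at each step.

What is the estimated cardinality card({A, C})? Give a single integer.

Tables in S: A(250), C(50)
Edges inside S: A-C(d=10)
numerator = 250 * 50 = 12500
denominator = 10 = 10
card(S) = 12500 / 10 = 1250

1250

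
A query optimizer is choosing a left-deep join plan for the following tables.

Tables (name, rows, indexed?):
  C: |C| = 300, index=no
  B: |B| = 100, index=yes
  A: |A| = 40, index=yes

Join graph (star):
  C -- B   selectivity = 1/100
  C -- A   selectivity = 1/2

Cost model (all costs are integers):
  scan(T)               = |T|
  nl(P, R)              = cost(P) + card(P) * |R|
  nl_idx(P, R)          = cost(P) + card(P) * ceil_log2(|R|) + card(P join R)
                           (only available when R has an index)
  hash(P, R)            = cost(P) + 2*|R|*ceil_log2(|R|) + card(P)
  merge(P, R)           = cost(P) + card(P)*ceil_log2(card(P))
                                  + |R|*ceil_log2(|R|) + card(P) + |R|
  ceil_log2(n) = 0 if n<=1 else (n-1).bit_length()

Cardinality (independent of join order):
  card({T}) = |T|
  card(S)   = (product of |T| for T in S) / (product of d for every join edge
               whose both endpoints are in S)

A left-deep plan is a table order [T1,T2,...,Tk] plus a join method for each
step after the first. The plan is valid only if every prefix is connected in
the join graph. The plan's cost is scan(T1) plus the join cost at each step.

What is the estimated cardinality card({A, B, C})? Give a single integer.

6000

Tables in S: A(40), B(100), C(300)
Edges inside S: C-B(d=100), C-A(d=2)
numerator = 40 * 100 * 300 = 1200000
denominator = 100 * 2 = 200
card(S) = 1200000 / 200 = 6000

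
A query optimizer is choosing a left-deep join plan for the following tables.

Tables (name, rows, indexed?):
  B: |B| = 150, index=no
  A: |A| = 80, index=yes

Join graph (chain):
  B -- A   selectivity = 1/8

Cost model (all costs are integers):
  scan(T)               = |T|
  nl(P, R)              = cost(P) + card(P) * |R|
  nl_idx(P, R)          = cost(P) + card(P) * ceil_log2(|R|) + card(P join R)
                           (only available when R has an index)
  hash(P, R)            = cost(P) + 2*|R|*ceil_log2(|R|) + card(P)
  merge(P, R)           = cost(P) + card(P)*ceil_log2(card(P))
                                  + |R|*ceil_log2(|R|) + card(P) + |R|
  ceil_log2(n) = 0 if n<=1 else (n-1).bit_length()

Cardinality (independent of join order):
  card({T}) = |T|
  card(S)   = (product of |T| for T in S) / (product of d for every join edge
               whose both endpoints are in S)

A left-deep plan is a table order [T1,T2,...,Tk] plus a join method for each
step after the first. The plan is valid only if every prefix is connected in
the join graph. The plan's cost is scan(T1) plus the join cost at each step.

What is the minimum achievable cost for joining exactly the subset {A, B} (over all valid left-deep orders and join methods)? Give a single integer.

Selinger DP over subsets of {A,B}:
  {B}: scan cost=150, card=150
  {A}: scan cost=80, card=80
  {AB}: card=1500; try (A,hash)→1420, (B,merge)→2070, (A,merge)→2140, (B,hash)→2560, (A,nl_idx)→2700, (B,nl)→12080 …(+1); best=1420 via (A,hash)

1420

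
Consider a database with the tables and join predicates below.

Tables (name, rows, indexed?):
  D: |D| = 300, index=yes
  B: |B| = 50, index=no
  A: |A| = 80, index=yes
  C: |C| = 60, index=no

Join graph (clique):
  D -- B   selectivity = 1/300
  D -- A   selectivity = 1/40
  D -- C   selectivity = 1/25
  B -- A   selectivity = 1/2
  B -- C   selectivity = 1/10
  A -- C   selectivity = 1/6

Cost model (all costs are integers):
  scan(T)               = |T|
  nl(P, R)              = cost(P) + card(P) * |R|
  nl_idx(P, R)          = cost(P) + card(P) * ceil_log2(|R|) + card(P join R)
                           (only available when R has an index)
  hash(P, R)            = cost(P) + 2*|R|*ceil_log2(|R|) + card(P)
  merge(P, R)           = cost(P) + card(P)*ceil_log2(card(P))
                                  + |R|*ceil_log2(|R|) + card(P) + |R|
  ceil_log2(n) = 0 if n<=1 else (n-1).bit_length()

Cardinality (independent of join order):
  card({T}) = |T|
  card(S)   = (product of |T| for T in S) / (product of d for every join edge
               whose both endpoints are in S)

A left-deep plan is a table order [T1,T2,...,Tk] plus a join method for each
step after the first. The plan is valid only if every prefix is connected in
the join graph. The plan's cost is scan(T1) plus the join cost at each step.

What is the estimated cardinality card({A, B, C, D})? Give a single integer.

Tables in S: A(80), B(50), C(60), D(300)
Edges inside S: D-B(d=300), D-A(d=40), D-C(d=25), B-A(d=2), B-C(d=10), A-C(d=6)
numerator = 80 * 50 * 60 * 300 = 72000000
denominator = 300 * 40 * 25 * 2 * 10 * 6 = 36000000
card(S) = 72000000 / 36000000 = 2

2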